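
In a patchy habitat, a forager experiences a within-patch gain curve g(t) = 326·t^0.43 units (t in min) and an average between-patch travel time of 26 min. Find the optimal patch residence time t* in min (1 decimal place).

19.6 min

By the marginal value theorem, leave when the instantaneous gain rate g'(t) equals the habitat-wide average g(t)/(T + t).
g'(t) = 0.43·326·t^-0.57. Setting 0.43·326·t^-0.57 = 326·t^0.43/(26+t) gives 0.43(26+t) = t, so 0.57·t = 0.43×26.
t* = 0.43×26/0.57 = 19.61 min.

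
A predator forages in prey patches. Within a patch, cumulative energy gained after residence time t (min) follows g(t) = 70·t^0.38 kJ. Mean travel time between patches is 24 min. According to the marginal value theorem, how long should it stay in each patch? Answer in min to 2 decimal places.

Optimal t* satisfies g'(t*) = g(t*)/(T + t*).
g'(t) = 0.38·70·t^-0.62. Setting 0.38·70·t^-0.62 = 70·t^0.38/(24+t) gives 0.38(24+t) = t, so 0.62·t = 0.38×24.
t* = 0.38×24/0.62 = 14.71 min.

14.71 min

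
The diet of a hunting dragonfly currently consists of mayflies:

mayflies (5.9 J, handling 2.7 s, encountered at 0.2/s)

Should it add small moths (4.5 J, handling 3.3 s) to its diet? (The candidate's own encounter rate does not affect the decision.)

Yes

Current rate: (0.2×5.9)/(1 + 0.2×2.7) = 0.7662 J/s.
Profitability of small moths: 4.5/3.3 = 1.364 J/s.
1.364 > 0.7662, so adding small moths raises the average — include it.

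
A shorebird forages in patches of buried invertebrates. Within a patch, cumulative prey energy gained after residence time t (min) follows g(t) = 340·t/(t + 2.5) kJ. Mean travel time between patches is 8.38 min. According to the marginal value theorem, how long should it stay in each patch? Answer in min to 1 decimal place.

Optimal t* satisfies g'(t*) = g(t*)/(T + t*).
g'(t) = 340·2.5/(t + 2.5)². Setting 340·2.5/(t+2.5)² = 340t/[(t+2.5)(8.38+t)] gives 2.5(8.38+t) = t(t+2.5), so t² = 2.5×8.38 = 20.95.
t* = √20.95 = 4.577 min.

4.6 min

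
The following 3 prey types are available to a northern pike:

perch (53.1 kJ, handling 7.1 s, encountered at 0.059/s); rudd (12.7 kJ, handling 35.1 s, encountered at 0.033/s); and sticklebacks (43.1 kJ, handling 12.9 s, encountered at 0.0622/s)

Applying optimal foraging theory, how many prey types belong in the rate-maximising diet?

Profitabilities (E/h, kJ/s): perch 7.48, sticklebacks 3.34, rudd 0.362. Add prey in this order while the next type's profitability exceeds the intake rate on those already taken.
Rate on top 1: 2.208. sticklebacks: 3.34 > 2.208 → include.
Rate on top 2: 2.617. rudd: 0.362 < 2.617 → exclude; stop.
Optimal diet: perch, sticklebacks — 2 of 3 types.

2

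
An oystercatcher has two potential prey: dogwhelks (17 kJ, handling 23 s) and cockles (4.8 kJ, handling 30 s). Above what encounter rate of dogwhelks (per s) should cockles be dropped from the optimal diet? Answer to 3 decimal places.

Drop cockles once their profitability E₂/h₂ falls below the rate achievable on dogwhelks alone: E₂/h₂ = λE₁/(1 + λh₁).
Solve for λ: λE₁h₂ = E₂(1 + λh₁) → λ(E₁h₂ − E₂h₁) = E₂ → λ = E₂/(E₁h₂ − E₂h₁).
λ = 4.8/(17×30 − 4.8×23) = 4.8/399.6 = 0.01201 per s.

0.012 per s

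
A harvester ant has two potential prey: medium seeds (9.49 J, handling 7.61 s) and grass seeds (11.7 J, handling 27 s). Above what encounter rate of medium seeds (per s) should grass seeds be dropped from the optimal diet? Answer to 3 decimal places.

0.070 per s

Drop grass seeds once their profitability E₂/h₂ falls below the rate achievable on medium seeds alone: E₂/h₂ = λE₁/(1 + λh₁).
Solve for λ: λE₁h₂ = E₂(1 + λh₁) → λ(E₁h₂ − E₂h₁) = E₂ → λ = E₂/(E₁h₂ − E₂h₁).
λ = 11.7/(9.49×27 − 11.7×7.61) = 11.7/167.2 = 0.06998 per s.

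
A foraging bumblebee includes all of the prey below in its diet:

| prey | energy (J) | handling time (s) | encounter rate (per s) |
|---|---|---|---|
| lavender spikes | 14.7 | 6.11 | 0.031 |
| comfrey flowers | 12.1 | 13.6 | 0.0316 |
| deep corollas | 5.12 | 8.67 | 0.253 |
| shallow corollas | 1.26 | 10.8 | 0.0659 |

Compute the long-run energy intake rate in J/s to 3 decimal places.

0.490 J/s

R = (0.031×14.7 + 0.0316×12.1 + 0.253×5.12 + 0.0659×1.26) / (1 + 0.031×6.11 + 0.0316×13.6 + 0.253×8.67 + 0.0659×10.8) = 2.216/4.524 = 0.4899 J/s.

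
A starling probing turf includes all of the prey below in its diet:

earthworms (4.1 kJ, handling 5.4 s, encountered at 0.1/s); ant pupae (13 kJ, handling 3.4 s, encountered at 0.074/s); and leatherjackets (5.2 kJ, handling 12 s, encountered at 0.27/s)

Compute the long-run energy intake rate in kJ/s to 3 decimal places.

0.552 kJ/s

Energy encountered per unit search time: 0.1×4.1 + 0.074×13 + 0.27×5.2 = 2.776 kJ/s.
Handling time per unit search time: 0.1×5.4 + 0.074×3.4 + 0.27×12 = 4.032.
Rate = 2.776/(1 + 4.032) = 0.5517 kJ/s.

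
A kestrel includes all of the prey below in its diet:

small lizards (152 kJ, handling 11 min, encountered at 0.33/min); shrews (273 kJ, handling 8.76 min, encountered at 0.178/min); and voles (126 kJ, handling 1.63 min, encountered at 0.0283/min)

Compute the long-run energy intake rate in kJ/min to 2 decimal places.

16.41 kJ/min

R = Σλ_iE_i / (1 + Σλ_ih_i)
Numerator: 0.33×152 + 0.178×273 + 0.0283×126 = 102.3
Denominator: 1 + 0.33×11 + 0.178×8.76 + 0.0283×1.63 = 6.235
R = 102.3/6.235 = 16.41 kJ/min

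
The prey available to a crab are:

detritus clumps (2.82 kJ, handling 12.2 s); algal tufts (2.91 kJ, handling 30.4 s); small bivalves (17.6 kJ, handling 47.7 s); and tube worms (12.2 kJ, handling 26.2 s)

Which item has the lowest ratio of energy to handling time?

Profitability E/h (kJ/s): detritus clumps = 2.82/12.2 = 0.231, algal tufts = 2.91/30.4 = 0.0957, small bivalves = 17.6/47.7 = 0.369, tube worms = 12.2/26.2 = 0.466.
Ranked: tube worms > small bivalves > detritus clumps > algal tufts.

algal tufts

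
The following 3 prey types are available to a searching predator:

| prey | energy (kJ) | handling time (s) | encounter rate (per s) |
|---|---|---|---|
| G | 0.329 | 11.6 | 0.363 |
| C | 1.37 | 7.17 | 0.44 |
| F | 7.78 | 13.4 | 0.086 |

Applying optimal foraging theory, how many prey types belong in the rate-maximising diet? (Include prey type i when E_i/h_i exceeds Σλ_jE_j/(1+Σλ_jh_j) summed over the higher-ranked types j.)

1

Profitabilities (E/h, kJ/s): F 0.581, C 0.191, G 0.0284. Add prey in this order while the next type's profitability exceeds the intake rate on those already taken.
Rate on top 1: 0.3109. C: 0.191 < 0.3109 → exclude; stop.
Optimal diet: F — 1 of 3 types.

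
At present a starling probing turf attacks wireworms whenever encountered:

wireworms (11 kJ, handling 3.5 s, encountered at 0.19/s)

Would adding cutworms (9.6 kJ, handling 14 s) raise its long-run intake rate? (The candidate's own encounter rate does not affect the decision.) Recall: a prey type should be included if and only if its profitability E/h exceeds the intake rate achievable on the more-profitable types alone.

Intake rate on the current diet: R = (0.19×11) / (1 + 0.19×3.5) = 2.09/1.665 = 1.255 kJ/s.
Profitability of cutworms: 9.6/14 = 0.6857 kJ/s.
Since 0.6857 < R, time spent handling cutworms is better spent searching.

No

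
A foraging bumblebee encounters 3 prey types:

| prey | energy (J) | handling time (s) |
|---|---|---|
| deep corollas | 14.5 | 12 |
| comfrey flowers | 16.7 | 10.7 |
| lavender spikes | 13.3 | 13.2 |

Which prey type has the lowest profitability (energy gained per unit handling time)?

lavender spikes

Profitability E/h (J/s): deep corollas = 14.5/12 = 1.21, comfrey flowers = 16.7/10.7 = 1.56, lavender spikes = 13.3/13.2 = 1.01.
Ranked: comfrey flowers > deep corollas > lavender spikes.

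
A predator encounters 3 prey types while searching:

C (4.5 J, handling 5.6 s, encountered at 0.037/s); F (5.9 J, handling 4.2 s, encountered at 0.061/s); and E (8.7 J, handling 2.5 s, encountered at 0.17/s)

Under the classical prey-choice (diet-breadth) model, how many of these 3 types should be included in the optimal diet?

Profitabilities (E/h, J/s): E 3.48, F 1.4, C 0.804. Add prey in this order while the next type's profitability exceeds the intake rate on those already taken.
Rate on top 1: 1.038. F: 1.4 > 1.038 → include.
Rate on top 2: 1.094. C: 0.804 < 1.094 → exclude; stop.
Optimal diet: E, F — 2 of 3 types.

2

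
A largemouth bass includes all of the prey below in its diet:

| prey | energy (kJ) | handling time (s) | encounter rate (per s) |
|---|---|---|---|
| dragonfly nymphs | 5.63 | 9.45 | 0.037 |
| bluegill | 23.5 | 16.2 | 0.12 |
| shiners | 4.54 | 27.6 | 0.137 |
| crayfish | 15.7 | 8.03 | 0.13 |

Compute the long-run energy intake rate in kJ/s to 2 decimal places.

R = Σλ_iE_i / (1 + Σλ_ih_i)
Numerator: 0.037×5.63 + 0.12×23.5 + 0.137×4.54 + 0.13×15.7 = 5.691
Denominator: 1 + 0.037×9.45 + 0.12×16.2 + 0.137×27.6 + 0.13×8.03 = 8.119
R = 5.691/8.119 = 0.701 kJ/s

0.70 kJ/s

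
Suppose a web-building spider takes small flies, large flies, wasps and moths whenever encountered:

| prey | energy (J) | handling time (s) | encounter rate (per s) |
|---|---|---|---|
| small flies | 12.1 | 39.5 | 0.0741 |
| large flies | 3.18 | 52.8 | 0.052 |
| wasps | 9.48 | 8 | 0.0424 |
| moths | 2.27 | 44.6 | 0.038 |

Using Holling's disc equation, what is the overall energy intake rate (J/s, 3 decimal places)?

R = Σλ_iE_i / (1 + Σλ_ih_i)
Numerator: 0.0741×12.1 + 0.052×3.18 + 0.0424×9.48 + 0.038×2.27 = 1.55
Denominator: 1 + 0.0741×39.5 + 0.052×52.8 + 0.0424×8 + 0.038×44.6 = 8.707
R = 1.55/8.707 = 0.178 J/s

0.178 J/s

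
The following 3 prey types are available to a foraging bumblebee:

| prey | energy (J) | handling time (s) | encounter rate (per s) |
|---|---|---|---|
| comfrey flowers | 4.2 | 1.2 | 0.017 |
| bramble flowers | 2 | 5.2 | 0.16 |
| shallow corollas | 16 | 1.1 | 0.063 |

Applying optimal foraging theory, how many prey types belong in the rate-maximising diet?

2

E/h in descending order: shallow corollas 14.5, comfrey flowers 3.5, bramble flowers 0.385 J/s. The optimal diet is the largest prefix of this list for which every included type satisfies E_i/h_i > R on the types above it.
Rate on top 1: 0.9427. comfrey flowers: 3.5 > 0.9427 → include.
Rate on top 2: 0.9905. bramble flowers: 0.385 < 0.9905 → exclude; stop.
Optimal diet: shallow corollas, comfrey flowers — 2 of 3 types.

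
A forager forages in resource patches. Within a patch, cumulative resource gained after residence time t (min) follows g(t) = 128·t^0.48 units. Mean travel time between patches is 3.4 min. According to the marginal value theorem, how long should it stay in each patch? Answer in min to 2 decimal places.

By the marginal value theorem, leave when the instantaneous gain rate g'(t) equals the habitat-wide average g(t)/(T + t).
g'(t) = 0.48·128·t^-0.52. Setting 0.48·128·t^-0.52 = 128·t^0.48/(3.4+t) gives 0.48(3.4+t) = t, so 0.52·t = 0.48×3.4.
t* = 0.48×3.4/0.52 = 3.138 min.

3.14 min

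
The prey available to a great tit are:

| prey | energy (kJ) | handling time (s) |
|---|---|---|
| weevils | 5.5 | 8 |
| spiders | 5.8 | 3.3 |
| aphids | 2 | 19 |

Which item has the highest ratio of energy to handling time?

Profitability E/h (kJ/s): weevils = 5.5/8 = 0.688, spiders = 5.8/3.3 = 1.76, aphids = 2/19 = 0.105.
Ranked: spiders > weevils > aphids.

spiders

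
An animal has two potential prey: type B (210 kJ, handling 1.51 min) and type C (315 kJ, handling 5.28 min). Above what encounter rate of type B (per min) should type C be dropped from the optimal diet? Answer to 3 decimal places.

0.498 per min

At the threshold, the rate on type B alone equals the profitability of type C: λ·210/(1 + λ·1.51) = 315/5.28 = 59.66.
Rearranging, λ(210 − 59.66×1.51) = 59.66, so λ = 59.66/119.9 = 0.4975 per min.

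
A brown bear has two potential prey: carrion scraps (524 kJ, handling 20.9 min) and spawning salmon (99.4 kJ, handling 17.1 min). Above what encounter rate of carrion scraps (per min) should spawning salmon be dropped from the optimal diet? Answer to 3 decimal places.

0.014 per min

The zero-one rule: include spawning salmon iff E₂/h₂ > λE₁/(1+λh₁). Equality gives the switch point.
λE₁h₂ = E₂ + λE₂h₁ ⇒ λ = E₂/(E₁h₂ − E₂h₁) = 99.4/(8960 − 2077) = 0.01444 per min.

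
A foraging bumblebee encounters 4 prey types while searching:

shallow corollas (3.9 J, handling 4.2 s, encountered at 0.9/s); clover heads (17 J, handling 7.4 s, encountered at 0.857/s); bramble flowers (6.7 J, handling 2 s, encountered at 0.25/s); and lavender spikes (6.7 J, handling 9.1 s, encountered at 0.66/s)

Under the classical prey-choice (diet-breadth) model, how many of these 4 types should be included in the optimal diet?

2

Profitabilities (E/h, J/s): bramble flowers 3.35, clover heads 2.3, shallow corollas 0.929, lavender spikes 0.736. Add prey in this order while the next type's profitability exceeds the intake rate on those already taken.
Rate on top 1: 1.117. clover heads: 2.3 > 1.117 → include.
Rate on top 2: 2.071. shallow corollas: 0.929 < 2.071 → exclude; stop.
Optimal diet: bramble flowers, clover heads — 2 of 4 types.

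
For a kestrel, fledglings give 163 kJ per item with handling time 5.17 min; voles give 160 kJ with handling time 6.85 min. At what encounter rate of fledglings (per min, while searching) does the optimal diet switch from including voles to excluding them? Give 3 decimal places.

At the threshold, the rate on fledglings alone equals the profitability of voles: λ·163/(1 + λ·5.17) = 160/6.85 = 23.36.
Rearranging, λ(163 − 23.36×5.17) = 23.36, so λ = 23.36/42.24 = 0.553 per min.

0.553 per min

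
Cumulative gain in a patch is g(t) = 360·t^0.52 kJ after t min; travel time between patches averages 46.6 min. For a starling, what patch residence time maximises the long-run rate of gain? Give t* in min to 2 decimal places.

50.48 min

Optimal t* satisfies g'(t*) = g(t*)/(T + t*).
g'(t) = 0.52·360·t^-0.48. Setting 0.52·360·t^-0.48 = 360·t^0.52/(46.6+t) gives 0.52(46.6+t) = t, so 0.48·t = 0.52×46.6.
t* = 0.52×46.6/0.48 = 50.48 min.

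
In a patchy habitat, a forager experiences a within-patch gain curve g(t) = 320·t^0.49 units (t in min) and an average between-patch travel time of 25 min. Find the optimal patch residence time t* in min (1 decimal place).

24.0 min

By the marginal value theorem, leave when the instantaneous gain rate g'(t) equals the habitat-wide average g(t)/(T + t).
g'(t) = 0.49·320·t^-0.51. Setting 0.49·320·t^-0.51 = 320·t^0.49/(25+t) gives 0.49(25+t) = t, so 0.51·t = 0.49×25.
t* = 0.49×25/0.51 = 24.02 min.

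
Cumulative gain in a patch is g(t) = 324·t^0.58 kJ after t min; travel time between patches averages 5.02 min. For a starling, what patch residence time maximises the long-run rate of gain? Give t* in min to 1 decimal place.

6.9 min

Maximise g(t)/(T+t): set derivative to zero → g'(t)(T+t) = g(t).
g'(t) = 0.58·324·t^-0.42. Setting 0.58·324·t^-0.42 = 324·t^0.58/(5.02+t) gives 0.58(5.02+t) = t, so 0.42·t = 0.58×5.02.
t* = 0.58×5.02/0.42 = 6.932 min.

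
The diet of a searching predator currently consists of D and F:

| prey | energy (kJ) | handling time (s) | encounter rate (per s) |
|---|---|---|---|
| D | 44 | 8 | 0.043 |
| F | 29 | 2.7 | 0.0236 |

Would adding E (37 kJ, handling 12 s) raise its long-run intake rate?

On D and F alone, R = ΣλE/(1+Σλh) = 2.576/1.408 = 1.83 kJ/s.
E: E/h = 37/12 = 3.083 kJ/s.
3.083 > 1.83, so adding E raises the average — include it.

Yes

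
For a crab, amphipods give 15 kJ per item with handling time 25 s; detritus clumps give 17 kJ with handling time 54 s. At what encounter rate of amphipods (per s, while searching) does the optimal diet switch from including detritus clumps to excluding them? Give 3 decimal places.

Drop detritus clumps once their profitability E₂/h₂ falls below the rate achievable on amphipods alone: E₂/h₂ = λE₁/(1 + λh₁).
Solve for λ: λE₁h₂ = E₂(1 + λh₁) → λ(E₁h₂ − E₂h₁) = E₂ → λ = E₂/(E₁h₂ − E₂h₁).
λ = 17/(15×54 − 17×25) = 17/385 = 0.04416 per s.

0.044 per s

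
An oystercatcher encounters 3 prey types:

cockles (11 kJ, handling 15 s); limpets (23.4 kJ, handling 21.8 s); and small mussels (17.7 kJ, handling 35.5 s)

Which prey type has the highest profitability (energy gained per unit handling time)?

In descending order of E/h:
limpets: 23.4/21.8 = 1.07 kJ/s
cockles: 11/15 = 0.733 kJ/s
small mussels: 17.7/35.5 = 0.499 kJ/s

limpets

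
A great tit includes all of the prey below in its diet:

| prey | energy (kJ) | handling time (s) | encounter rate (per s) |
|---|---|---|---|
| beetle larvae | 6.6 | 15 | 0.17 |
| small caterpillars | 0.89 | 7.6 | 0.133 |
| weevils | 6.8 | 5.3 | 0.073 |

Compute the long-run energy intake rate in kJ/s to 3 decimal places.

R = Σλ_iE_i / (1 + Σλ_ih_i)
Numerator: 0.17×6.6 + 0.133×0.89 + 0.073×6.8 = 1.737
Denominator: 1 + 0.17×15 + 0.133×7.6 + 0.073×5.3 = 4.948
R = 1.737/4.948 = 0.351 kJ/s

0.351 kJ/s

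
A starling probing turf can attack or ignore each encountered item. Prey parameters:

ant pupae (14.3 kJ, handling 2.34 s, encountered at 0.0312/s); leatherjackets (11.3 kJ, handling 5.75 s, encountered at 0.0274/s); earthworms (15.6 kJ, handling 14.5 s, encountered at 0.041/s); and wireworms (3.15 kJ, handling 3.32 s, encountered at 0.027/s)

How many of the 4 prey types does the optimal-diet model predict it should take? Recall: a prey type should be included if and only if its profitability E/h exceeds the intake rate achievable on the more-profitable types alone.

4

Profitabilities (E/h, kJ/s): ant pupae 6.11, leatherjackets 1.97, earthworms 1.08, wireworms 0.949. Add prey in this order while the next type's profitability exceeds the intake rate on those already taken.
Rate on top 1: 0.4158. leatherjackets: 1.97 > 0.4158 → include.
Rate on top 2: 0.6142. earthworms: 1.08 > 0.6142 → include.
Rate on top 3: 0.7646. wireworms: 0.949 > 0.7646 → include.
Optimal diet: ant pupae, leatherjackets, earthworms, wireworms — 4 of 4 types.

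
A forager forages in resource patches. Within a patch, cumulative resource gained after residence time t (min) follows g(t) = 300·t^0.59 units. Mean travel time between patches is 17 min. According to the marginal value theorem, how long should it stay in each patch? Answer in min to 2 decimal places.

24.46 min

By the marginal value theorem, leave when the instantaneous gain rate g'(t) equals the habitat-wide average g(t)/(T + t).
g'(t) = 0.59·300·t^-0.41. Setting 0.59·300·t^-0.41 = 300·t^0.59/(17+t) gives 0.59(17+t) = t, so 0.41·t = 0.59×17.
t* = 0.59×17/0.41 = 24.46 min.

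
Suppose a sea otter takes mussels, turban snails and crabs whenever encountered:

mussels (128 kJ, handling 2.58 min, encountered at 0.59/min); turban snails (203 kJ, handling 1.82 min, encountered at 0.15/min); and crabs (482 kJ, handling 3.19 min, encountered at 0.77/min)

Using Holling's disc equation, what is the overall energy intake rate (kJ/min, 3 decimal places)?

Energy encountered per unit search time: 0.59×128 + 0.15×203 + 0.77×482 = 477.1 kJ/min.
Handling time per unit search time: 0.59×2.58 + 0.15×1.82 + 0.77×3.19 = 4.252.
Rate = 477.1/(1 + 4.252) = 90.85 kJ/min.

90.852 kJ/min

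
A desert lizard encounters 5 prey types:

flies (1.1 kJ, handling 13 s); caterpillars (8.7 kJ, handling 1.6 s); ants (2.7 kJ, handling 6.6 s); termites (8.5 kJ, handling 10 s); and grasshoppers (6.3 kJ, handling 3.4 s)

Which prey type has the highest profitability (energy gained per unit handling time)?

Profitability E/h (kJ/s): flies = 1.1/13 = 0.0846, caterpillars = 8.7/1.6 = 5.44, ants = 2.7/6.6 = 0.409, termites = 8.5/10 = 0.85, grasshoppers = 6.3/3.4 = 1.85.
Ranked: caterpillars > grasshoppers > termites > ants > flies.

caterpillars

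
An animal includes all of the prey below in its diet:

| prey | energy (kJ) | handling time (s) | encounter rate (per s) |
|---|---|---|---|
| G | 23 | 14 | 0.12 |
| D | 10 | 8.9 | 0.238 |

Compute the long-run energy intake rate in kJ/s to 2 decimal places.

R = Σλ_iE_i / (1 + Σλ_ih_i)
Numerator: 0.12×23 + 0.238×10 = 5.14
Denominator: 1 + 0.12×14 + 0.238×8.9 = 4.798
R = 5.14/4.798 = 1.071 kJ/s

1.07 kJ/s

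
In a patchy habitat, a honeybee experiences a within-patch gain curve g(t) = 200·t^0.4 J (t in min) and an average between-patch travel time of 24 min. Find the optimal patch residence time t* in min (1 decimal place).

Maximise g(t)/(T+t): set derivative to zero → g'(t)(T+t) = g(t).
g'(t) = 0.4·200·t^-0.6. Setting 0.4·200·t^-0.6 = 200·t^0.4/(24+t) gives 0.4(24+t) = t, so 0.60·t = 0.4×24.
t* = 0.4×24/0.60 = 16 min.

16.0 min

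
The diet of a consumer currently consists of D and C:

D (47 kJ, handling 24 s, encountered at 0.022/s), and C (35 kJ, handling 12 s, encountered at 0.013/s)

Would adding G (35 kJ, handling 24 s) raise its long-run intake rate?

On D and C alone, R = ΣλE/(1+Σλh) = 1.489/1.684 = 0.8842 kJ/s.
G: E/h = 35/24 = 1.458 kJ/s.
Since 1.458 > R, including G increases the long-run rate.

Yes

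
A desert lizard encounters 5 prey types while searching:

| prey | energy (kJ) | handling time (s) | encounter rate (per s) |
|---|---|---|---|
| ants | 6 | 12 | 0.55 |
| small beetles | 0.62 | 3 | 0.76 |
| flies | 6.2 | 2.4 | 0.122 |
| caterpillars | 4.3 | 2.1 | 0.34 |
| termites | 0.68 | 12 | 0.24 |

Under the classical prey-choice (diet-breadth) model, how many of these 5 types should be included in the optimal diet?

2

Rank by E/h (kJ/s): flies 2.58, caterpillars 2.05, ants 0.5, small beetles 0.207, termites 0.0567. Include each in turn until the next type's E/h falls below the running intake rate.
Rate on top 1: 0.5851. caterpillars: 2.05 > 0.5851 → include.
Rate on top 2: 1.105. ants: 0.5 < 1.105 → exclude; stop.
Optimal diet: flies, caterpillars — 2 of 5 types.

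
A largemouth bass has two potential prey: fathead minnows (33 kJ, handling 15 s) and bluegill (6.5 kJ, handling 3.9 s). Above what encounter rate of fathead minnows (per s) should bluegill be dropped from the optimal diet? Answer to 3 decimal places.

Drop bluegill once their profitability E₂/h₂ falls below the rate achievable on fathead minnows alone: E₂/h₂ = λE₁/(1 + λh₁).
Solve for λ: λE₁h₂ = E₂(1 + λh₁) → λ(E₁h₂ − E₂h₁) = E₂ → λ = E₂/(E₁h₂ − E₂h₁).
λ = 6.5/(33×3.9 − 6.5×15) = 6.5/31.2 = 0.2083 per s.

0.208 per s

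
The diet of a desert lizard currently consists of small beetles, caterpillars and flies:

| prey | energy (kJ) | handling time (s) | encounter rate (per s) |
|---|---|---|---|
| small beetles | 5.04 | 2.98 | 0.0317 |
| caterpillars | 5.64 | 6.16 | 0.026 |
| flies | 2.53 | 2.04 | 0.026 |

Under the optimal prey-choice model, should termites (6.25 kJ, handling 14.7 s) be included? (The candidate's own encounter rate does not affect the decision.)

Yes

Current rate: (0.0317×5.04 + 0.026×5.64 + 0.026×2.53)/(1 + 0.0317×2.98 + 0.026×6.16 + 0.026×2.04) = 0.2846 kJ/s.
Profitability of termites: 6.25/14.7 = 0.4252 kJ/s.
0.4252 > 0.2846, so adding termites raises the average — include it.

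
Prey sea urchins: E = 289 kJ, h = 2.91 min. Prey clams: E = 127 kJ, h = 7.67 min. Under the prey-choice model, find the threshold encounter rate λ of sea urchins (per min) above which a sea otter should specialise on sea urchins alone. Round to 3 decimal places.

0.069 per min

Drop clams once their profitability E₂/h₂ falls below the rate achievable on sea urchins alone: E₂/h₂ = λE₁/(1 + λh₁).
Solve for λ: λE₁h₂ = E₂(1 + λh₁) → λ(E₁h₂ − E₂h₁) = E₂ → λ = E₂/(E₁h₂ − E₂h₁).
λ = 127/(289×7.67 − 127×2.91) = 127/1847 = 0.06876 per min.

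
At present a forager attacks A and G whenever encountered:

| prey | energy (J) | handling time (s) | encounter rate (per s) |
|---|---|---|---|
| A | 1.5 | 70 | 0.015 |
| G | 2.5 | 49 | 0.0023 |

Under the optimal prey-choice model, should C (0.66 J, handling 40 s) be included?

Current rate: (0.015×1.5 + 0.0023×2.5)/(1 + 0.015×70 + 0.0023×49) = 0.01306 J/s.
Profitability of C: 0.66/40 = 0.0165 J/s.
Since 0.0165 > R, including C increases the long-run rate.

Yes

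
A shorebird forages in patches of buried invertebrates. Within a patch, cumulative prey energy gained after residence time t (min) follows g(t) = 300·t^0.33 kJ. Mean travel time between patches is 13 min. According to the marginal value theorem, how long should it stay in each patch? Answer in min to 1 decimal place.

Optimal t* satisfies g'(t*) = g(t*)/(T + t*).
g'(t) = 0.33·300·t^-0.67. Setting 0.33·300·t^-0.67 = 300·t^0.33/(13+t) gives 0.33(13+t) = t, so 0.67·t = 0.33×13.
t* = 0.33×13/0.67 = 6.403 min.

6.4 min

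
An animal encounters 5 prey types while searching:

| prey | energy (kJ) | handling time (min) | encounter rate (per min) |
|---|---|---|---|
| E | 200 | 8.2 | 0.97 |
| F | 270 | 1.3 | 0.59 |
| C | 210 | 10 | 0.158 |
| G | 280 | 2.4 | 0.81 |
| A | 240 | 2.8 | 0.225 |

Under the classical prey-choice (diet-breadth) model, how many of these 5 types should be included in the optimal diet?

2

Profitabilities (E/h, kJ/min): F 208, G 117, A 85.7, E 24.4, C 21. Add prey in this order while the next type's profitability exceeds the intake rate on those already taken.
Rate on top 1: 90.15. G: 117 > 90.15 → include.
Rate on top 2: 104. A: 85.7 < 104 → exclude; stop.
Optimal diet: F, G — 2 of 5 types.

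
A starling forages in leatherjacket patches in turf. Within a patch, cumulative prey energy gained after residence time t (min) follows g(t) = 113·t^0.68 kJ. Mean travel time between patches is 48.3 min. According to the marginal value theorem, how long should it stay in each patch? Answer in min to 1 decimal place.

102.6 min

By the marginal value theorem, leave when the instantaneous gain rate g'(t) equals the habitat-wide average g(t)/(T + t).
g'(t) = 0.68·113·t^-0.32. Setting 0.68·113·t^-0.32 = 113·t^0.68/(48.3+t) gives 0.68(48.3+t) = t, so 0.32·t = 0.68×48.3.
t* = 0.68×48.3/0.32 = 102.6 min.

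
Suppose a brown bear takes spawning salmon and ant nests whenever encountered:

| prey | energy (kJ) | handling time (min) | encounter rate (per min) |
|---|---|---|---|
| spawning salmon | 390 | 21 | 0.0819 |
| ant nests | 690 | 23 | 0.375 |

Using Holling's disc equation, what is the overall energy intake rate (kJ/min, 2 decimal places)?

25.62 kJ/min

R = (0.0819×390 + 0.375×690) / (1 + 0.0819×21 + 0.375×23) = 290.7/11.34 = 25.62 kJ/min.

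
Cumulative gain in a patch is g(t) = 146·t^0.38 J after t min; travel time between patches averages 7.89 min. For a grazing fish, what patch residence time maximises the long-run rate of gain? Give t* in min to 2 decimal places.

By the marginal value theorem, leave when the instantaneous gain rate g'(t) equals the habitat-wide average g(t)/(T + t).
g'(t) = 0.38·146·t^-0.62. Setting 0.38·146·t^-0.62 = 146·t^0.38/(7.89+t) gives 0.38(7.89+t) = t, so 0.62·t = 0.38×7.89.
t* = 0.38×7.89/0.62 = 4.836 min.

4.84 min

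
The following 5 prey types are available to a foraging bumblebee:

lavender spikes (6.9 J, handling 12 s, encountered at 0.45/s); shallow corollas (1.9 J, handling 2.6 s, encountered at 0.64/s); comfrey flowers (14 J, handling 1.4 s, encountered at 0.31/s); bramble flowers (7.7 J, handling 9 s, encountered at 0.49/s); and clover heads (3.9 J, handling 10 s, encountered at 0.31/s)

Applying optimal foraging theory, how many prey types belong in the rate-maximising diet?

E/h in descending order: comfrey flowers 10, bramble flowers 0.856, shallow corollas 0.731, lavender spikes 0.575, clover heads 0.39 J/s. The optimal diet is the largest prefix of this list for which every included type satisfies E_i/h_i > R on the types above it.
Rate on top 1: 3.026. bramble flowers: 0.856 < 3.026 → exclude; stop.
Optimal diet: comfrey flowers — 1 of 5 types.

1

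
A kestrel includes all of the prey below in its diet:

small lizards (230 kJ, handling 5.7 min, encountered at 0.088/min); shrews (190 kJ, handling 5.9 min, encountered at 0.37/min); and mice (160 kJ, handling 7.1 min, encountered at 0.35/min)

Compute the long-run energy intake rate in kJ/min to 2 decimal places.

R = Σλ_iE_i / (1 + Σλ_ih_i)
Numerator: 0.088×230 + 0.37×190 + 0.35×160 = 146.5
Denominator: 1 + 0.088×5.7 + 0.37×5.9 + 0.35×7.1 = 6.17
R = 146.5/6.17 = 23.75 kJ/min

23.75 kJ/min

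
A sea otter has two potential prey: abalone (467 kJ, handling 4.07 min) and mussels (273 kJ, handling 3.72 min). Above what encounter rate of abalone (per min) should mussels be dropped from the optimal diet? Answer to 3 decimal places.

The zero-one rule: include mussels iff E₂/h₂ > λE₁/(1+λh₁). Equality gives the switch point.
λE₁h₂ = E₂ + λE₂h₁ ⇒ λ = E₂/(E₁h₂ − E₂h₁) = 273/(1737 − 1111) = 0.436 per min.

0.436 per min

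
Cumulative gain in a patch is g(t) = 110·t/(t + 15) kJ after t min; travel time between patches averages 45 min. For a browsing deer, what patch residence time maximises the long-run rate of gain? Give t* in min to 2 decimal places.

25.98 min

Maximise g(t)/(T+t): set derivative to zero → g'(t)(T+t) = g(t).
g'(t) = 110·15/(t + 15)². Setting 110·15/(t+15)² = 110t/[(t+15)(45+t)] gives 15(45+t) = t(t+15), so t² = 15×45 = 675.
t* = √675 = 25.98 min.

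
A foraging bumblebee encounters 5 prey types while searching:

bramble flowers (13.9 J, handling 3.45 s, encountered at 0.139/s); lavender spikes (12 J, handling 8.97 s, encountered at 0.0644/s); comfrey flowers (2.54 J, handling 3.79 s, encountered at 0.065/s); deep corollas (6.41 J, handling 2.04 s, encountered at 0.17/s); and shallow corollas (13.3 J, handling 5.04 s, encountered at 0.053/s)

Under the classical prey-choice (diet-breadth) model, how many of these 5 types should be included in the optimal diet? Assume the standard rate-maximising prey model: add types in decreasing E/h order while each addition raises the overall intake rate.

3

Rank by E/h (J/s): bramble flowers 4.03, deep corollas 3.14, shallow corollas 2.64, lavender spikes 1.34, comfrey flowers 0.67. Include each in turn until the next type's E/h falls below the running intake rate.
Rate on top 1: 1.306. deep corollas: 3.14 > 1.306 → include.
Rate on top 2: 1.655. shallow corollas: 2.64 > 1.655 → include.
Rate on top 3: 1.78. lavender spikes: 1.34 < 1.78 → exclude; stop.
Optimal diet: bramble flowers, deep corollas, shallow corollas — 3 of 5 types.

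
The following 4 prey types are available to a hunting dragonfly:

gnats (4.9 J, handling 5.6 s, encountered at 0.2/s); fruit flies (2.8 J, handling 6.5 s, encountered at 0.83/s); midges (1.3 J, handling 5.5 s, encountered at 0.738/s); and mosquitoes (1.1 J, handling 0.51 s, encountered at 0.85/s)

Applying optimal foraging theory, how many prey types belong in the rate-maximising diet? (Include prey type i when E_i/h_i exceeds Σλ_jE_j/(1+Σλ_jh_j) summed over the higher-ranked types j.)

2

E/h in descending order: mosquitoes 2.16, gnats 0.875, fruit flies 0.431, midges 0.236 J/s. The optimal diet is the largest prefix of this list for which every included type satisfies E_i/h_i > R on the types above it.
Rate on top 1: 0.6522. gnats: 0.875 > 0.6522 → include.
Rate on top 2: 0.75. fruit flies: 0.431 < 0.75 → exclude; stop.
Optimal diet: mosquitoes, gnats — 2 of 4 types.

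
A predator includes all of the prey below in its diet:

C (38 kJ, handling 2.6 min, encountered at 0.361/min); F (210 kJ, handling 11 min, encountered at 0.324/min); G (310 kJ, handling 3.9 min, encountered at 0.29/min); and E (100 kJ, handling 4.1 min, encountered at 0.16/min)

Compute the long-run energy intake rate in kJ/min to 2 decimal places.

R = (0.361×38 + 0.324×210 + 0.29×310 + 0.16×100) / (1 + 0.361×2.6 + 0.324×11 + 0.29×3.9 + 0.16×4.1) = 187.7/7.29 = 25.74 kJ/min.

25.74 kJ/min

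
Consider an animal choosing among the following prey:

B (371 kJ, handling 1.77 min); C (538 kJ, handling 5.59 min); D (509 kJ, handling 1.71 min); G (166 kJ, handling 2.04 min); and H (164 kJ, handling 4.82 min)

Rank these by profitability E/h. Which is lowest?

H

Profitability E/h (kJ/min): B = 371/1.77 = 210, C = 538/5.59 = 96.2, D = 509/1.71 = 298, G = 166/2.04 = 81.4, H = 164/4.82 = 34.
Ranked: D > B > C > G > H.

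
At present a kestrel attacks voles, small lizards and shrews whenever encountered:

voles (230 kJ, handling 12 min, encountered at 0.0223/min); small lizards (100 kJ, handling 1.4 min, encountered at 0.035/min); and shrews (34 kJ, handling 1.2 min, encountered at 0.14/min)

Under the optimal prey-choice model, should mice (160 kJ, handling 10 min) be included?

Yes

On voles, small lizards and shrews alone, R = ΣλE/(1+Σλh) = 13.39/1.485 = 9.019 kJ/min.
mice: E/h = 160/10 = 16 kJ/min.
16 > 9.019, so adding mice raises the average — include it.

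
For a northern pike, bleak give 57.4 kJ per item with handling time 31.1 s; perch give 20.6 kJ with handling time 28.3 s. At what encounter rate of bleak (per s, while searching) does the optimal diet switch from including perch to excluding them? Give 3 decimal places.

0.021 per s

The zero-one rule: include perch iff E₂/h₂ > λE₁/(1+λh₁). Equality gives the switch point.
λE₁h₂ = E₂ + λE₂h₁ ⇒ λ = E₂/(E₁h₂ − E₂h₁) = 20.6/(1624 − 640.7) = 0.02094 per s.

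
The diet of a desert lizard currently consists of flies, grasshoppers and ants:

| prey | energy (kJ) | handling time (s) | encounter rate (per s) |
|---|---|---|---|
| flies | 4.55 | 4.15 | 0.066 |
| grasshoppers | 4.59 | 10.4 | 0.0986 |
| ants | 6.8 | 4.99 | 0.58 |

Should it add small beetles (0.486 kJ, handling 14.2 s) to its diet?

Current rate: (0.066×4.55 + 0.0986×4.59 + 0.58×6.8)/(1 + 0.066×4.15 + 0.0986×10.4 + 0.58×4.99) = 0.9044 kJ/s.
small beetles: E/h = 0.486/14.2 = 0.03423 kJ/s.
0.03423 < 0.9044, so adding small beetles would lower the average — exclude it.

No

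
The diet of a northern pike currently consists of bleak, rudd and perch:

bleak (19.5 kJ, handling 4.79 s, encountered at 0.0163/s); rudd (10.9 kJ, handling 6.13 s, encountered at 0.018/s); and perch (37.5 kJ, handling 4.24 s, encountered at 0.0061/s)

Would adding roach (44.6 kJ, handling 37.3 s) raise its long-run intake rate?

Yes

Current rate: (0.0163×19.5 + 0.018×10.9 + 0.0061×37.5)/(1 + 0.0163×4.79 + 0.018×6.13 + 0.0061×4.24) = 0.6117 kJ/s.
roach: E/h = 44.6/37.3 = 1.196 kJ/s.
1.196 > 0.6117, so adding roach raises the average — include it.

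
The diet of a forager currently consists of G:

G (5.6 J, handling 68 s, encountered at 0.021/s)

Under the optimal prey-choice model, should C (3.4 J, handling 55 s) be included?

Yes

Intake rate on the current diet: R = (0.021×5.6) / (1 + 0.021×68) = 0.1176/2.428 = 0.04843 J/s.
Profitability of C: 3.4/55 = 0.06182 J/s.
Since 0.06182 > R, including C increases the long-run rate.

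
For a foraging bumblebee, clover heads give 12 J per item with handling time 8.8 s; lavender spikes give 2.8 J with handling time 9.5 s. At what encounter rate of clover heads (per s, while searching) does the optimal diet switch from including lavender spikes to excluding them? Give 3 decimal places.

0.031 per s

Drop lavender spikes once their profitability E₂/h₂ falls below the rate achievable on clover heads alone: E₂/h₂ = λE₁/(1 + λh₁).
Solve for λ: λE₁h₂ = E₂(1 + λh₁) → λ(E₁h₂ − E₂h₁) = E₂ → λ = E₂/(E₁h₂ − E₂h₁).
λ = 2.8/(12×9.5 − 2.8×8.8) = 2.8/89.36 = 0.03133 per s.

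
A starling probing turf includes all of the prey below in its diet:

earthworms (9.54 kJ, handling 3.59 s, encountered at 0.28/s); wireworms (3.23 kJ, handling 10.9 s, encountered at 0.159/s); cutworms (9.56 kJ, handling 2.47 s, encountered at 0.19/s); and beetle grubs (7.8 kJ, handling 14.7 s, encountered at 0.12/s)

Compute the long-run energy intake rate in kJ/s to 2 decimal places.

R = Σλ_iE_i / (1 + Σλ_ih_i)
Numerator: 0.28×9.54 + 0.159×3.23 + 0.19×9.56 + 0.12×7.8 = 5.937
Denominator: 1 + 0.28×3.59 + 0.159×10.9 + 0.19×2.47 + 0.12×14.7 = 5.972
R = 5.937/5.972 = 0.9942 kJ/s

0.99 kJ/s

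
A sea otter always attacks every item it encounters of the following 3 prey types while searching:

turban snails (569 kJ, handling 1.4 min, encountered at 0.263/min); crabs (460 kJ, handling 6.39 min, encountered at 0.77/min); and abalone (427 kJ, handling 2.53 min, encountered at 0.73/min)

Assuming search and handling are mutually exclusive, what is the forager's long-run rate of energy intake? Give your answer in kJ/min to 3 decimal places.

100.248 kJ/min

R = Σλ_iE_i / (1 + Σλ_ih_i)
Numerator: 0.263×569 + 0.77×460 + 0.73×427 = 815.6
Denominator: 1 + 0.263×1.4 + 0.77×6.39 + 0.73×2.53 = 8.135
R = 815.6/8.135 = 100.2 kJ/min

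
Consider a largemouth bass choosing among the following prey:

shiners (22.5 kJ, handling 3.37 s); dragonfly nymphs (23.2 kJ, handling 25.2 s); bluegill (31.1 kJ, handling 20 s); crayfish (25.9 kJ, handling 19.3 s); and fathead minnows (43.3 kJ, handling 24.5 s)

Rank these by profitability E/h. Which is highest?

shiners

Profitability E/h (kJ/s): shiners = 22.5/3.37 = 6.68, dragonfly nymphs = 23.2/25.2 = 0.921, bluegill = 31.1/20 = 1.56, crayfish = 25.9/19.3 = 1.34, fathead minnows = 43.3/24.5 = 1.77.
Ranked: shiners > fathead minnows > bluegill > crayfish > dragonfly nymphs.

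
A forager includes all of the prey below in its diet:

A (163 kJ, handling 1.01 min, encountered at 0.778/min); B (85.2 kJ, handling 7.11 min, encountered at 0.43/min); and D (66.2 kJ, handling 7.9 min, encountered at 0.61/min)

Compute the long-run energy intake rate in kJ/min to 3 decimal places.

Energy encountered per unit search time: 0.778×163 + 0.43×85.2 + 0.61×66.2 = 203.8 kJ/min.
Handling time per unit search time: 0.778×1.01 + 0.43×7.11 + 0.61×7.9 = 8.662.
Rate = 203.8/(1 + 8.662) = 21.1 kJ/min.

21.096 kJ/min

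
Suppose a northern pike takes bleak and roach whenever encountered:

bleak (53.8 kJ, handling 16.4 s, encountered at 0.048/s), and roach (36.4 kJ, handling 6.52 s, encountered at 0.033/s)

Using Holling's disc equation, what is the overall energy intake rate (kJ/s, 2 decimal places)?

R = Σλ_iE_i / (1 + Σλ_ih_i)
Numerator: 0.048×53.8 + 0.033×36.4 = 3.784
Denominator: 1 + 0.048×16.4 + 0.033×6.52 = 2.002
R = 3.784/2.002 = 1.89 kJ/s

1.89 kJ/s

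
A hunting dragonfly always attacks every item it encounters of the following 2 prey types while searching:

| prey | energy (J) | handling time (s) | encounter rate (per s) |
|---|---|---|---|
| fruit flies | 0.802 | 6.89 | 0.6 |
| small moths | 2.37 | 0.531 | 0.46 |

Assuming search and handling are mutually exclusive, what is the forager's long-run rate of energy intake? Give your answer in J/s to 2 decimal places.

0.29 J/s

R = (0.6×0.802 + 0.46×2.37) / (1 + 0.6×6.89 + 0.46×0.531) = 1.571/5.378 = 0.2922 J/s.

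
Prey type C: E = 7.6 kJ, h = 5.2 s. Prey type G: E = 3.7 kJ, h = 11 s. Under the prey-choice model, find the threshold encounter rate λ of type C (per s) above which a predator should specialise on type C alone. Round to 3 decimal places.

Drop type G once their profitability E₂/h₂ falls below the rate achievable on type C alone: E₂/h₂ = λE₁/(1 + λh₁).
Solve for λ: λE₁h₂ = E₂(1 + λh₁) → λ(E₁h₂ − E₂h₁) = E₂ → λ = E₂/(E₁h₂ − E₂h₁).
λ = 3.7/(7.6×11 − 3.7×5.2) = 3.7/64.36 = 0.05749 per s.

0.057 per s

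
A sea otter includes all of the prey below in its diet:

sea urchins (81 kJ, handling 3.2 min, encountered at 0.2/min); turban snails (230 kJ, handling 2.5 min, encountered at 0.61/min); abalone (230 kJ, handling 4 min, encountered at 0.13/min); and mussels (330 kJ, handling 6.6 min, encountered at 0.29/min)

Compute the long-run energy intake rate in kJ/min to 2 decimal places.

Energy encountered per unit search time: 0.2×81 + 0.61×230 + 0.13×230 + 0.29×330 = 282.1 kJ/min.
Handling time per unit search time: 0.2×3.2 + 0.61×2.5 + 0.13×4 + 0.29×6.6 = 4.599.
Rate = 282.1/(1 + 4.599) = 50.38 kJ/min.

50.38 kJ/min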